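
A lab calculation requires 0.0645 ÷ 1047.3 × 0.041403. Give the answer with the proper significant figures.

2.55 × 10^-6

0.0645 ÷ 1047.3 × 0.041403 = 0.0000025498839874…
Multiplication/division keeps the fewest significant figures: 0.0645 → 3 s.f., 1047.3 → 5 s.f., 0.041403 → 5 s.f.; limit is 3.
Rounded to 3 significant figures: 2.55 × 10^-6.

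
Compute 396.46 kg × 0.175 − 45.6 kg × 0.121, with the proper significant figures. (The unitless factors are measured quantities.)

63.9 kg

396.46 × 0.175 = 69.3805 → 69.4 kg (3 s.f., last digit at the 10^-1 place).
45.6 × 0.121 = 5.5176 → 5.52 kg (3 s.f., last digit at the 10^-2 place).
Difference: 63.8629 kg; keep the coarser place, 10^-1.
Result: 63.9 kg.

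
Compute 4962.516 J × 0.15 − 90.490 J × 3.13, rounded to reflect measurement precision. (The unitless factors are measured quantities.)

4.6 × 10² J

4962.516 × 0.15 = 744.3774 → 7.4 × 10² J (2 s.f., last digit at the 10^1 place).
90.490 × 3.13 = 283.2337 → 283 J (3 s.f., last digit at the 10^0 place).
Difference: 461.1437 J; keep the coarser place, 10^1.
Result: 4.6 × 10² J.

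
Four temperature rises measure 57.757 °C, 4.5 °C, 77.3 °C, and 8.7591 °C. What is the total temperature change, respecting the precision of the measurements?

57.757 °C + 4.5 °C + 77.3 °C + 8.7591 °C = 148.3161 °C.
Addition/subtraction keeps the fewest decimal places: 57.757 → 3 decimal places, 4.5 → 1 decimal place, 77.3 → 1 decimal place, 8.7591 → 4 decimal places; limit is 1.
Rounded to 1 decimal place: 148.3 °C.

148.3 °C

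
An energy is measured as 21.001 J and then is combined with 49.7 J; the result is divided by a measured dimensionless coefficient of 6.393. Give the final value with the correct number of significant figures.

21.001 J + 49.7 J = 70.701 J; the sum is limited to 1 decimal place (3 s.f.).
Carrying full precision, 70.701 ÷ 6.393 = 11.0591271703… J; 6.393 has 4 s.f., so the result keeps min(3, 4) = 3 s.f.
Rounded to 3 significant figures: 11.1 J.

11.1 J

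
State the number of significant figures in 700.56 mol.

5

700.56: zeros between nonzero digits are significant.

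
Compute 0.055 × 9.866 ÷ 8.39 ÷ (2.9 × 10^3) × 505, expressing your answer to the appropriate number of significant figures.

0.055 × 9.866 ÷ 8.39 ÷ (2.9 × 10^3) × 505 = 0.0112625107887…
Multiplication/division keeps the fewest significant figures: 0.055 → 2 s.f., 9.866 → 4 s.f., 8.39 → 3 s.f., 2.9 × 10^3 → 2 s.f., 505 → 3 s.f.; limit is 2.
Rounded to 2 significant figures: 0.011.

0.011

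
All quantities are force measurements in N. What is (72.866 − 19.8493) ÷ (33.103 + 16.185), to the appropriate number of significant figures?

1.0757

72.866 − 19.8493 = 53.0167, limited to 3 d.p. → 5 s.f.; 33.103 + 16.185 = 49.288, limited to 3 d.p. → 5 s.f.
Carrying full precision, 53.0167 ÷ 49.288 = 1.07565127414…; keep min(5, 5) = 5 s.f.
Rounded to 5 significant figures: 1.0757.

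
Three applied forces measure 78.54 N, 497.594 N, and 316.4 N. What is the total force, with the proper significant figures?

78.54 N + 497.594 N + 316.4 N = 892.534 N.
Addition/subtraction keeps the fewest decimal places: 78.54 → 2 decimal places, 497.594 → 3 decimal places, 316.4 → 1 decimal place; limit is 1.
Rounded to 1 decimal place: 892.5 N.

892.5 N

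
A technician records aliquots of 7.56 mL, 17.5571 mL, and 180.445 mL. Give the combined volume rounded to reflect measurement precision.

7.56 mL + 17.5571 mL + 180.445 mL = 205.5621 mL.
Addition/subtraction keeps the fewest decimal places: 7.56 → 2 decimal places, 17.5571 → 4 decimal places, 180.445 → 3 decimal places; limit is 2.
Rounded to 2 decimal places: 205.56 mL.

205.56 mL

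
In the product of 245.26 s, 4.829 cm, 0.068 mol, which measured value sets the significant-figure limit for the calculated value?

245.26 s → 5 s.f.; 4.829 cm → 4 s.f.; 0.068 mol → 2 s.f.
The fewest is 2 significant figures, from 0.068 mol.

0.068 mol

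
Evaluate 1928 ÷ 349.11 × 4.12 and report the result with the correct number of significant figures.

1928 ÷ 349.11 × 4.12 = 22.7531723526…
Multiplication/division keeps the fewest significant figures: 1928 → 4 s.f., 349.11 → 5 s.f., 4.12 → 3 s.f.; limit is 3.
Rounded to 3 significant figures: 22.8.

22.8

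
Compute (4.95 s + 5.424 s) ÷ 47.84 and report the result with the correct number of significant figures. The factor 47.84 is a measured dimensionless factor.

4.95 s + 5.424 s = 10.374 s; the sum is limited to 2 decimal places (4 s.f.).
Carrying full precision, 10.374 ÷ 47.84 = 0.216847826087… s; 47.84 has 4 s.f., so the result keeps min(4, 4) = 4 s.f.
Rounded to 4 significant figures: 0.2168 s.

0.2168 s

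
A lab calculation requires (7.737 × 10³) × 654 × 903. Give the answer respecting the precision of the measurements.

(7.737 × 10³) × 654 × 903 = 4.569178194 × 10^9
Multiplication/division keeps the fewest significant figures: 7.737 × 10³ → 4 s.f., 654 → 3 s.f., 903 → 3 s.f.; limit is 3.
Rounded to 3 significant figures: 4.57 × 10⁹.

4.57 × 10⁹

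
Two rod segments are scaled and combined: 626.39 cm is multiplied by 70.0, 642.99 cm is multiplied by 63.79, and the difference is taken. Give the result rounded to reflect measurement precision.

626.39 × 70.0 = 43847.3 → 4.38 × 10⁴ cm (3 s.f., last digit at the 10^2 place).
642.99 × 63.79 = 41016.3321 → 4.102 × 10⁴ cm (4 s.f., last digit at the 10^1 place).
Difference: 2830.9679 cm; keep the coarser place, 10^2.
Result: 2.8 × 10³ cm.

2.8 × 10³ cm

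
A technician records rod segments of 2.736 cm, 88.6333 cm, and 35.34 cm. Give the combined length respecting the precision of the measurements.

126.71 cm

2.736 cm + 88.6333 cm + 35.34 cm = 126.7093 cm.
Addition/subtraction keeps the fewest decimal places: 2.736 → 3 decimal places, 88.6333 → 4 decimal places, 35.34 → 2 decimal places; limit is 2.
Rounded to 2 decimal places: 126.71 cm.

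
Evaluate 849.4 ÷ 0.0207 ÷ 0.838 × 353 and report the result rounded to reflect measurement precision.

849.4 ÷ 0.0207 ÷ 0.838 × 353 = 17285127.9213…
Multiplication/division keeps the fewest significant figures: 849.4 → 4 s.f., 0.0207 → 3 s.f., 0.838 → 3 s.f., 353 → 3 s.f.; limit is 3.
Rounded to 3 significant figures: 1.73 × 10^7.

1.73 × 10^7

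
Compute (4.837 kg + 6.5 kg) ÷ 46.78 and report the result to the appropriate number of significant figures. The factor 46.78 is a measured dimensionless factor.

0.242 kg

4.837 kg + 6.5 kg = 11.337 kg; the sum is limited to 1 decimal place (3 s.f.).
Carrying full precision, 11.337 ÷ 46.78 = 0.242347156905… kg; 46.78 has 4 s.f., so the result keeps min(3, 4) = 3 s.f.
Rounded to 3 significant figures: 0.242 kg.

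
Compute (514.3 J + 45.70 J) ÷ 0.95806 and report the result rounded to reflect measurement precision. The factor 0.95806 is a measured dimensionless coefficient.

514.3 J + 45.70 J = 560.00 J; the sum is limited to 1 decimal place (4 s.f.).
Carrying full precision, 560.00 ÷ 0.95806 = 584.514539799… J; 0.95806 has 5 s.f., so the result keeps min(4, 5) = 4 s.f.
Rounded to 4 significant figures: 584.5 J.

584.5 J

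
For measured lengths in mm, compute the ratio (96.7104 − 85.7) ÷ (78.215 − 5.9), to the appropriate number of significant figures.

0.152

96.7104 − 85.7 = 11.0104, limited to 1 d.p. → 3 s.f.; 78.215 − 5.9 = 72.315, limited to 1 d.p. → 3 s.f.
Carrying full precision, 11.0104 ÷ 72.315 = 0.152256101777…; keep min(3, 3) = 3 s.f.
Rounded to 3 significant figures: 0.152.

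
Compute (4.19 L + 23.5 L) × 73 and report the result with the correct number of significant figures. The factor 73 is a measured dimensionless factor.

4.19 L + 23.5 L = 27.69 L; the sum is limited to 1 decimal place (3 s.f.).
Carrying full precision, 27.69 × 73 = 2021.37 L; 73 has 2 s.f., so the result keeps min(3, 2) = 2 s.f.
Rounded to 2 significant figures: 2.0 × 10^3 L.

2.0 × 10^3 L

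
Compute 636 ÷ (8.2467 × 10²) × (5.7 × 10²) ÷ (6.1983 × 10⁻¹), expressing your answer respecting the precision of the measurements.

636 ÷ (8.2467 × 10²) × (5.7 × 10²) ÷ (6.1983 × 10⁻¹) = 709.217074724…
Multiplication/division keeps the fewest significant figures: 636 → 3 s.f., 8.2467 × 10² → 5 s.f., 5.7 × 10² → 2 s.f., 6.1983 × 10⁻¹ → 5 s.f.; limit is 2.
Rounded to 2 significant figures: 7.1 × 10².

7.1 × 10²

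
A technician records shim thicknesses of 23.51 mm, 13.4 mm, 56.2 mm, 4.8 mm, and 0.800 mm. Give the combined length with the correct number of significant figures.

23.51 mm + 13.4 mm + 56.2 mm + 4.8 mm + 0.800 mm = 98.710 mm.
Addition/subtraction keeps the fewest decimal places: 23.51 → 2 decimal places, 13.4 → 1 decimal place, 56.2 → 1 decimal place, 4.8 → 1 decimal place, 0.800 → 3 decimal places; limit is 1.
Rounded to 1 decimal place: 98.7 mm.

98.7 mm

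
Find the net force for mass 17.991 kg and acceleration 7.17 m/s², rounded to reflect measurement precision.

129 N

net force = 17.991 kg × 7.17 m/s² = 128.99547 N.
17.991 has 5 significant figures; 7.17 has 3.
Division/multiplication keeps the fewest: 3 significant figures.
Rounded: 129 N.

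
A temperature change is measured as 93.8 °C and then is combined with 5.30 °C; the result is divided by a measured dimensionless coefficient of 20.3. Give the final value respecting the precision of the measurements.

93.8 °C + 5.30 °C = 99.10 °C; the sum is limited to 1 decimal place (3 s.f.).
Carrying full precision, 99.10 ÷ 20.3 = 4.88177339901… °C; 20.3 has 3 s.f., so the result keeps min(3, 3) = 3 s.f.
Rounded to 3 significant figures: 4.88 °C.

4.88 °C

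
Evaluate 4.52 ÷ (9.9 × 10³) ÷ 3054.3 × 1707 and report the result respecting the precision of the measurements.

4.52 ÷ (9.9 × 10³) ÷ 3054.3 × 1707 = 0.000255167329914…
Multiplication/division keeps the fewest significant figures: 4.52 → 3 s.f., 9.9 × 10³ → 2 s.f., 3054.3 → 5 s.f., 1707 → 4 s.f.; limit is 2.
Rounded to 2 significant figures: 2.6 × 10⁻⁴.

2.6 × 10⁻⁴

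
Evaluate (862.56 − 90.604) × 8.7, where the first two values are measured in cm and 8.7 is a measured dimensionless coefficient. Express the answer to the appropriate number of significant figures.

862.56 cm − 90.604 cm = 771.956 cm; the difference is limited to 2 decimal places (5 s.f.).
Carrying full precision, 771.956 × 8.7 = 6716.0172 cm; 8.7 has 2 s.f., so the result keeps min(5, 2) = 2 s.f.
Rounded to 2 significant figures: 6.7 × 10³ cm.

6.7 × 10³ cm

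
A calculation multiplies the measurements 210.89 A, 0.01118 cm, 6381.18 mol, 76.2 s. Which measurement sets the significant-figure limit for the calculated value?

76.2 s

210.89 A → 5 s.f.; 0.01118 cm → 4 s.f.; 6381.18 mol → 6 s.f.; 76.2 s → 3 s.f.
The fewest is 3 significant figures, from 76.2 s.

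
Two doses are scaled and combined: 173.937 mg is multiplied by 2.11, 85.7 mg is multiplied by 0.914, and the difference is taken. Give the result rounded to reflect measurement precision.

289 mg

173.937 × 2.11 = 367.00707 → 367 mg (3 s.f., last digit at the 10^0 place).
85.7 × 0.914 = 78.3298 → 78.3 mg (3 s.f., last digit at the 10^-1 place).
Difference: 288.67727 mg; keep the coarser place, 10^0.
Result: 289 mg.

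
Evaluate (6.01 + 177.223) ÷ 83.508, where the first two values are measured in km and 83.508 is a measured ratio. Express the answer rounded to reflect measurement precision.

2.1942 km

6.01 km + 177.223 km = 183.233 km; the sum is limited to 2 decimal places (5 s.f.).
Carrying full precision, 183.233 ÷ 83.508 = 2.19419696317… km; 83.508 has 5 s.f., so the result keeps min(5, 5) = 5 s.f.
Rounded to 5 significant figures: 2.1942 km.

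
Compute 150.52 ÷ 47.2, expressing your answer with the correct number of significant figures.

150.52 ÷ 47.2 = 3.18898305085…
Multiplication/division keeps the fewest significant figures: 150.52 → 5 s.f., 47.2 → 3 s.f.; limit is 3.
Rounded to 3 significant figures: 3.19.

3.19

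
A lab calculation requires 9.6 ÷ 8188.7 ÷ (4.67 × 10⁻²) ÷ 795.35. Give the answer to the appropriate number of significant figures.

9.6 ÷ 8188.7 ÷ (4.67 × 10⁻²) ÷ 795.35 = 0.0000315632057541…
Multiplication/division keeps the fewest significant figures: 9.6 → 2 s.f., 8188.7 → 5 s.f., 4.67 × 10⁻² → 3 s.f., 795.35 → 5 s.f.; limit is 2.
Rounded to 2 significant figures: 3.2 × 10⁻⁵.

3.2 × 10⁻⁵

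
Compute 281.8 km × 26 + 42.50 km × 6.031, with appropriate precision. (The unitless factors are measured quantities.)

281.8 × 26 = 7326.8 → 7.3 × 10^3 km (2 s.f., last digit at the 10^2 place).
42.50 × 6.031 = 256.3175 → 256.3 km (4 s.f., last digit at the 10^-1 place).
Sum: 7583.1175 km; keep the coarser place, 10^2.
Result: 7.6 × 10^3 km.

7.6 × 10^3 km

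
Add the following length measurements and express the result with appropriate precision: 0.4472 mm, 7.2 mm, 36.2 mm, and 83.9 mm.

0.4472 mm + 7.2 mm + 36.2 mm + 83.9 mm = 127.7472 mm.
Addition/subtraction keeps the fewest decimal places: 0.4472 → 4 decimal places, 7.2 → 1 decimal place, 36.2 → 1 decimal place, 83.9 → 1 decimal place; limit is 1.
Rounded to 1 decimal place: 127.7 mm.

127.7 mm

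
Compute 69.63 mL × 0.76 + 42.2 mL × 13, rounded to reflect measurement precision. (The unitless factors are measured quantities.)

69.63 × 0.76 = 52.9188 → 53 mL (2 s.f., last digit at the 10^0 place).
42.2 × 13 = 548.6 → 5.5 × 10² mL (2 s.f., last digit at the 10^1 place).
Sum: 601.5188 mL; keep the coarser place, 10^1.
Result: 6.0 × 10² mL.

6.0 × 10² mL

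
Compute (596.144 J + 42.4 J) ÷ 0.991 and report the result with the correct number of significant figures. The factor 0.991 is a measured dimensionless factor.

644 J

596.144 J + 42.4 J = 638.544 J; the sum is limited to 1 decimal place (4 s.f.).
Carrying full precision, 638.544 ÷ 0.991 = 644.34308779… J; 0.991 has 3 s.f., so the result keeps min(4, 3) = 3 s.f.
Rounded to 3 significant figures: 644 J.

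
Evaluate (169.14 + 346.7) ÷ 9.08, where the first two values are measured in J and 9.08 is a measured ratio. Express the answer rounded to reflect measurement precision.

56.8 J

169.14 J + 346.7 J = 515.84 J; the sum is limited to 1 decimal place (4 s.f.).
Carrying full precision, 515.84 ÷ 9.08 = 56.8105726872… J; 9.08 has 3 s.f., so the result keeps min(4, 3) = 3 s.f.
Rounded to 3 significant figures: 56.8 J.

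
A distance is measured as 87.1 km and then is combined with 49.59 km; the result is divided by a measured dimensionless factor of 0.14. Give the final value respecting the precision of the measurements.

87.1 km + 49.59 km = 136.69 km; the sum is limited to 1 decimal place (4 s.f.).
Carrying full precision, 136.69 ÷ 0.14 = 976.357142857… km; 0.14 has 2 s.f., so the result keeps min(4, 2) = 2 s.f.
Rounded to 2 significant figures: 9.8 × 10^2 km.

9.8 × 10^2 km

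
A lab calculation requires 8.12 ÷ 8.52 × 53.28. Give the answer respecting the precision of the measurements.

50.8

8.12 ÷ 8.52 × 53.28 = 50.7785915493…
Multiplication/division keeps the fewest significant figures: 8.12 → 3 s.f., 8.52 → 3 s.f., 53.28 → 4 s.f.; limit is 3.
Rounded to 3 significant figures: 50.8.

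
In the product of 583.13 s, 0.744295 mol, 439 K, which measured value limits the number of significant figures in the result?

583.13 s → 5 s.f.; 0.744295 mol → 6 s.f.; 439 K → 3 s.f.
The fewest is 3 significant figures, from 439 K.

439 K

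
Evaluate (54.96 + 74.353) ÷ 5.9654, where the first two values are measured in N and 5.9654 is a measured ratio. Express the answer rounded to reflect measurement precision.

54.96 N + 74.353 N = 129.313 N; the sum is limited to 2 decimal places (5 s.f.).
Carrying full precision, 129.313 ÷ 5.9654 = 21.6771716901… N; 5.9654 has 5 s.f., so the result keeps min(5, 5) = 5 s.f.
Rounded to 5 significant figures: 21.677 N.

21.677 N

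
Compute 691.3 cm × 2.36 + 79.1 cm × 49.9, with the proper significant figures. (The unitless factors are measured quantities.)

5.58 × 10^3 cm

691.3 × 2.36 = 1631.468 → 1.63 × 10^3 cm (3 s.f., last digit at the 10^1 place).
79.1 × 49.9 = 3947.09 → 3.95 × 10^3 cm (3 s.f., last digit at the 10^1 place).
Sum: 5578.558 cm; keep the coarser place, 10^1.
Result: 5.58 × 10^3 cm.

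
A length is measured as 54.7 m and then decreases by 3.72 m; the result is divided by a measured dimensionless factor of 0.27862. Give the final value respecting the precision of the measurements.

54.7 m − 3.72 m = 50.98 m; the difference is limited to 1 decimal place (3 s.f.).
Carrying full precision, 50.98 ÷ 0.27862 = 182.973225181… m; 0.27862 has 5 s.f., so the result keeps min(3, 5) = 3 s.f.
Rounded to 3 significant figures: 183 m.

183 m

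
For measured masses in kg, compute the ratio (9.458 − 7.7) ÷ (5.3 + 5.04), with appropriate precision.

9.458 − 7.7 = 1.758, limited to 1 d.p. → 2 s.f.; 5.3 + 5.04 = 10.34, limited to 1 d.p. → 3 s.f.
Carrying full precision, 1.758 ÷ 10.34 = 0.17001934236…; keep min(2, 3) = 2 s.f.
Rounded to 2 significant figures: 0.17.

0.17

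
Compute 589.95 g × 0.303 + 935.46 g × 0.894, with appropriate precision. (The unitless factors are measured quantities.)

1015 g

589.95 × 0.303 = 178.75485 → 179 g (3 s.f., last digit at the 10^0 place).
935.46 × 0.894 = 836.30124 → 836 g (3 s.f., last digit at the 10^0 place).
Sum: 1015.05609 g; keep the coarser place, 10^0.
Result: 1015 g.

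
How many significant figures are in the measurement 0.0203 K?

0.0203: leading zeros are not significant; zeros between nonzero digits are significant.

3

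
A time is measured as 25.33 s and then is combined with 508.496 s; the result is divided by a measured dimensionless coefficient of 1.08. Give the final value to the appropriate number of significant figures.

494 s

25.33 s + 508.496 s = 533.826 s; the sum is limited to 2 decimal places (5 s.f.).
Carrying full precision, 533.826 ÷ 1.08 = 494.283333333… s; 1.08 has 3 s.f., so the result keeps min(5, 3) = 3 s.f.
Rounded to 3 significant figures: 494 s.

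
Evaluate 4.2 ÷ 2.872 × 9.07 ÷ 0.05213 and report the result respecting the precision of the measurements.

4.2 ÷ 2.872 × 9.07 ÷ 0.05213 = 254.43943174…
Multiplication/division keeps the fewest significant figures: 4.2 → 2 s.f., 2.872 → 4 s.f., 9.07 → 3 s.f., 0.05213 → 4 s.f.; limit is 2.
Rounded to 2 significant figures: 2.5 × 10^2.

2.5 × 10^2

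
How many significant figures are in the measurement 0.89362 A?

5

0.89362: leading zeros are not significant.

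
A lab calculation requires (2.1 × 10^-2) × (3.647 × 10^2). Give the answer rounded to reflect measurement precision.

7.7

(2.1 × 10^-2) × (3.647 × 10^2) = 7.6587
Multiplication/division keeps the fewest significant figures: 2.1 × 10^-2 → 2 s.f., 3.647 × 10^2 → 4 s.f.; limit is 2.
Rounded to 2 significant figures: 7.7.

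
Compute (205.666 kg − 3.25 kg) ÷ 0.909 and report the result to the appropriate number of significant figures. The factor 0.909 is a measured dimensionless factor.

205.666 kg − 3.25 kg = 202.416 kg; the difference is limited to 2 decimal places (5 s.f.).
Carrying full precision, 202.416 ÷ 0.909 = 222.679867987… kg; 0.909 has 3 s.f., so the result keeps min(5, 3) = 3 s.f.
Rounded to 3 significant figures: 223 kg.

223 kg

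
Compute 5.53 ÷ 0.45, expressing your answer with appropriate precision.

5.53 ÷ 0.45 = 12.2888888889…
Multiplication/division keeps the fewest significant figures: 5.53 → 3 s.f., 0.45 → 2 s.f.; limit is 2.
Rounded to 2 significant figures: 12.

12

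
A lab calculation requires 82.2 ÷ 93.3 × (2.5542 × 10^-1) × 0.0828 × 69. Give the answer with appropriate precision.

82.2 ÷ 93.3 × (2.5542 × 10^-1) × 0.0828 × 69 = 1.28565517381…
Multiplication/division keeps the fewest significant figures: 82.2 → 3 s.f., 93.3 → 3 s.f., 2.5542 × 10^-1 → 5 s.f., 0.0828 → 3 s.f., 69 → 2 s.f.; limit is 2.
Rounded to 2 significant figures: 1.3.

1.3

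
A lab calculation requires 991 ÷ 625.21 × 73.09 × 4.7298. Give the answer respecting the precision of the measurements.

548

991 ÷ 625.21 × 73.09 × 4.7298 = 547.95952122…
Multiplication/division keeps the fewest significant figures: 991 → 3 s.f., 625.21 → 5 s.f., 73.09 → 4 s.f., 4.7298 → 5 s.f.; limit is 3.
Rounded to 3 significant figures: 548.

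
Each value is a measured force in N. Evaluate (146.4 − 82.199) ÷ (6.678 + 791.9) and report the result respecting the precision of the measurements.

146.4 − 82.199 = 64.201, limited to 1 d.p. → 3 s.f.; 6.678 + 791.9 = 798.578, limited to 1 d.p. → 4 s.f.
Carrying full precision, 64.201 ÷ 798.578 = 0.0803941506027…; keep min(3, 4) = 3 s.f.
Rounded to 3 significant figures: 0.0804.

0.0804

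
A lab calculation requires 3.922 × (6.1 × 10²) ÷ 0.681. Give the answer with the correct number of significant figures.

3.922 × (6.1 × 10²) ÷ 0.681 = 3513.09838473…
Multiplication/division keeps the fewest significant figures: 3.922 → 4 s.f., 6.1 × 10² → 2 s.f., 0.681 → 3 s.f.; limit is 2.
Rounded to 2 significant figures: 3.5 × 10³.

3.5 × 10³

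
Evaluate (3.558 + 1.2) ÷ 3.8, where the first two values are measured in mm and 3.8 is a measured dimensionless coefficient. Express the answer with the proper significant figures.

1.3 mm

3.558 mm + 1.2 mm = 4.758 mm; the sum is limited to 1 decimal place (2 s.f.).
Carrying full precision, 4.758 ÷ 3.8 = 1.25210526316… mm; 3.8 has 2 s.f., so the result keeps min(2, 2) = 2 s.f.
Rounded to 2 significant figures: 1.3 mm.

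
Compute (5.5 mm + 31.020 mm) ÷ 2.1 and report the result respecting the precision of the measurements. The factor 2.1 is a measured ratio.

17 mm

5.5 mm + 31.020 mm = 36.520 mm; the sum is limited to 1 decimal place (3 s.f.).
Carrying full precision, 36.520 ÷ 2.1 = 17.3904761905… mm; 2.1 has 2 s.f., so the result keeps min(3, 2) = 2 s.f.
Rounded to 2 significant figures: 17 mm.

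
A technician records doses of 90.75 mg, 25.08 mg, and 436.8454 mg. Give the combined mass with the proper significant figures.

90.75 mg + 25.08 mg + 436.8454 mg = 552.6754 mg.
Addition/subtraction keeps the fewest decimal places: 90.75 → 2 decimal places, 25.08 → 2 decimal places, 436.8454 → 4 decimal places; limit is 2.
Rounded to 2 decimal places: 552.68 mg.

552.68 mg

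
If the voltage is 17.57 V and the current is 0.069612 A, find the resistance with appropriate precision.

252.4 Ω

resistance = 17.57 V ÷ 0.069612 A = 252.399011665… Ω.
17.57 has 4 significant figures; 0.069612 has 5.
Division/multiplication keeps the fewest: 4 significant figures.
Rounded: 252.4 Ω.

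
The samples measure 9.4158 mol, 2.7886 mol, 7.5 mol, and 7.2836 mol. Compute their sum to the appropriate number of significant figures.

9.4158 mol + 2.7886 mol + 7.5 mol + 7.2836 mol = 26.9880 mol.
Addition/subtraction keeps the fewest decimal places: 9.4158 → 4 decimal places, 2.7886 → 4 decimal places, 7.5 → 1 decimal place, 7.2836 → 4 decimal places; limit is 1.
Rounded to 1 decimal place: 27.0 mol.

27.0 mol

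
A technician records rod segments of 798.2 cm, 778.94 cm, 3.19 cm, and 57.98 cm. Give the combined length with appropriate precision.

1.6383 × 10^3 cm

798.2 cm + 778.94 cm + 3.19 cm + 57.98 cm = 1638.31 cm.
Addition/subtraction keeps the fewest decimal places: 798.2 → 1 decimal place, 778.94 → 2 decimal places, 3.19 → 2 decimal places, 57.98 → 2 decimal places; limit is 1.
Rounded to 1 decimal place: 1.6383 × 10^3 cm.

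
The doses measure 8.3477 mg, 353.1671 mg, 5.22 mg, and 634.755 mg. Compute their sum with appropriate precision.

1001.49 mg

8.3477 mg + 353.1671 mg + 5.22 mg + 634.755 mg = 1001.4898 mg.
Addition/subtraction keeps the fewest decimal places: 8.3477 → 4 decimal places, 353.1671 → 4 decimal places, 5.22 → 2 decimal places, 634.755 → 3 decimal places; limit is 2.
Rounded to 2 decimal places: 1001.49 mg.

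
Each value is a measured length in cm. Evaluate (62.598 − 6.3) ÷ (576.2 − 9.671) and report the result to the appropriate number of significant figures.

0.0994

62.598 − 6.3 = 56.298, limited to 1 d.p. → 3 s.f.; 576.2 − 9.671 = 566.529, limited to 1 d.p. → 4 s.f.
Carrying full precision, 56.298 ÷ 566.529 = 0.0993735536928…; keep min(3, 4) = 3 s.f.
Rounded to 3 significant figures: 0.0994.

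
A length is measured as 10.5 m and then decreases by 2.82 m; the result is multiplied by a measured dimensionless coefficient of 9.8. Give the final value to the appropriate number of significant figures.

10.5 m − 2.82 m = 7.68 m; the difference is limited to 1 decimal place (2 s.f.).
Carrying full precision, 7.68 × 9.8 = 75.264 m; 9.8 has 2 s.f., so the result keeps min(2, 2) = 2 s.f.
Rounded to 2 significant figures: 75 m.

75 m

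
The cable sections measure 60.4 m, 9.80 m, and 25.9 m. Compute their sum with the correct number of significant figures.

60.4 m + 9.80 m + 25.9 m = 96.10 m.
Addition/subtraction keeps the fewest decimal places: 60.4 → 1 decimal place, 9.80 → 2 decimal places, 25.9 → 1 decimal place; limit is 1.
Rounded to 1 decimal place: 96.1 m.

96.1 m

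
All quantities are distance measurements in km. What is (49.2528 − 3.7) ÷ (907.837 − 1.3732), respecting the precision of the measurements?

49.2528 − 3.7 = 45.5528, limited to 1 d.p. → 3 s.f.; 907.837 − 1.3732 = 906.4638, limited to 3 d.p. → 6 s.f.
Carrying full precision, 45.5528 ÷ 906.4638 = 0.0502533030001…; keep min(3, 6) = 3 s.f.
Rounded to 3 significant figures: 0.0503.

0.0503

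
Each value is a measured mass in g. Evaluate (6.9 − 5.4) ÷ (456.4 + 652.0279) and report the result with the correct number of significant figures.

6.9 − 5.4 = 1.5, limited to 1 d.p. → 2 s.f.; 456.4 + 652.0279 = 1108.4279, limited to 1 d.p. → 5 s.f.
Carrying full precision, 1.5 ÷ 1108.4279 = 0.00135326799334…; keep min(2, 5) = 2 s.f.
Rounded to 2 significant figures: 0.0014.

0.0014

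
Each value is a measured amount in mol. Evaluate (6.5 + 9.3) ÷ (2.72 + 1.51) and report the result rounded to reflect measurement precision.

6.5 + 9.3 = 15.8, limited to 1 d.p. → 3 s.f.; 2.72 + 1.51 = 4.23, limited to 2 d.p. → 3 s.f.
Carrying full precision, 15.8 ÷ 4.23 = 3.73522458629…; keep min(3, 3) = 3 s.f.
Rounded to 3 significant figures: 3.74.

3.74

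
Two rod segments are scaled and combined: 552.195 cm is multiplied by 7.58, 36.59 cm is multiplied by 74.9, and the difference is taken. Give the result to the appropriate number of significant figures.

1.45 × 10³ cm

552.195 × 7.58 = 4185.6381 → 4.19 × 10³ cm (3 s.f., last digit at the 10^1 place).
36.59 × 74.9 = 2740.591 → 2.74 × 10³ cm (3 s.f., last digit at the 10^1 place).
Difference: 1445.0471 cm; keep the coarser place, 10^1.
Result: 1.45 × 10³ cm.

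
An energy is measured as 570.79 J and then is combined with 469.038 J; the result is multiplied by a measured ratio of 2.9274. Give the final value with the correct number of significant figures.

570.79 J + 469.038 J = 1039.828 J; the sum is limited to 2 decimal places (6 s.f.).
Carrying full precision, 1039.828 × 2.9274 = 3043.9924872 J; 2.9274 has 5 s.f., so the result keeps min(6, 5) = 5 s.f.
Rounded to 5 significant figures: 3044.0 J.

3044.0 J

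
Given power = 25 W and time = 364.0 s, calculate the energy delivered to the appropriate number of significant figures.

9.1 × 10³ J

energy delivered = 25 W × 364.0 s = 9100 J.
25 has 2 significant figures; 364.0 has 4.
Division/multiplication keeps the fewest: 2 significant figures.
Rounded: 9.1 × 10³ J.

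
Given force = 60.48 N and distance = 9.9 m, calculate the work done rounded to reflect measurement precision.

work done = 60.48 N × 9.9 m = 598.752 J.
60.48 has 4 significant figures; 9.9 has 2.
Division/multiplication keeps the fewest: 2 significant figures.
Rounded: 6.0 × 10² J.

6.0 × 10² J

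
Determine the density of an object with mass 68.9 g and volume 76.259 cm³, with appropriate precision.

density = 68.9 g ÷ 76.259 cm³ = 0.903499914764… g/cm³.
68.9 has 3 significant figures; 76.259 has 5.
Division/multiplication keeps the fewest: 3 significant figures.
Rounded: 0.903 g/cm³.

0.903 g/cm³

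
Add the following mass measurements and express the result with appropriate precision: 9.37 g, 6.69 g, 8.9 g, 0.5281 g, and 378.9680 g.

404.5 g

9.37 g + 6.69 g + 8.9 g + 0.5281 g + 378.9680 g = 404.4561 g.
Addition/subtraction keeps the fewest decimal places: 9.37 → 2 decimal places, 6.69 → 2 decimal places, 8.9 → 1 decimal place, 0.5281 → 4 decimal places, 378.9680 → 4 decimal places; limit is 1.
Rounded to 1 decimal place: 404.5 g.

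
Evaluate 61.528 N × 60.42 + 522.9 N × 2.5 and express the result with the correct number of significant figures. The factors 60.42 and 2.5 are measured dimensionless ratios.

5.0 × 10^3 N

61.528 × 60.42 = 3717.52176 → 3.718 × 10^3 N (4 s.f., last digit at the 10^0 place).
522.9 × 2.5 = 1307.25 → 1.3 × 10^3 N (2 s.f., last digit at the 10^2 place).
Sum: 5024.77176 N; keep the coarser place, 10^2.
Result: 5.0 × 10^3 N.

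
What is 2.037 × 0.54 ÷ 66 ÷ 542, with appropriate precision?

3.1 × 10^-5

2.037 × 0.54 ÷ 66 ÷ 542 = 0.0000307497484066…
Multiplication/division keeps the fewest significant figures: 2.037 → 4 s.f., 0.54 → 2 s.f., 66 → 2 s.f., 542 → 3 s.f.; limit is 2.
Rounded to 2 significant figures: 3.1 × 10^-5.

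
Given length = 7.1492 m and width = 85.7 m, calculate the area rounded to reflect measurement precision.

area = 7.1492 m × 85.7 m = 612.68644 m².
7.1492 has 5 significant figures; 85.7 has 3.
Division/multiplication keeps the fewest: 3 significant figures.
Rounded: 613 m².

613 m²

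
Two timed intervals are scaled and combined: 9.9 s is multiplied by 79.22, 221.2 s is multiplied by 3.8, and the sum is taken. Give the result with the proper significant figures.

1.62 × 10^3 s

9.9 × 79.22 = 784.278 → 7.8 × 10^2 s (2 s.f., last digit at the 10^1 place).
221.2 × 3.8 = 840.56 → 8.4 × 10^2 s (2 s.f., last digit at the 10^1 place).
Sum: 1624.838 s; keep the coarser place, 10^1.
Result: 1.62 × 10^3 s.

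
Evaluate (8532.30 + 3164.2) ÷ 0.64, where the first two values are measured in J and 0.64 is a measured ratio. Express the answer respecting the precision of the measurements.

8532.30 J + 3164.2 J = 11696.50 J; the sum is limited to 1 decimal place (6 s.f.).
Carrying full precision, 11696.50 ÷ 0.64 = 18275.78125 J; 0.64 has 2 s.f., so the result keeps min(6, 2) = 2 s.f.
Rounded to 2 significant figures: 1.8 × 10⁴ J.

1.8 × 10⁴ J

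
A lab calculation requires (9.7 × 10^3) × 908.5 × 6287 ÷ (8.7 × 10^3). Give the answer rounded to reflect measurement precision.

(9.7 × 10^3) × 908.5 × 6287 ÷ (8.7 × 10^3) = 6368261.28161…
Multiplication/division keeps the fewest significant figures: 9.7 × 10^3 → 2 s.f., 908.5 → 4 s.f., 6287 → 4 s.f., 8.7 × 10^3 → 2 s.f.; limit is 2.
Rounded to 2 significant figures: 6.4 × 10^6.

6.4 × 10^6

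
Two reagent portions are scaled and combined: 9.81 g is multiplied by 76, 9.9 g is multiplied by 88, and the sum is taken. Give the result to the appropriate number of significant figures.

1.62 × 10^3 g

9.81 × 76 = 745.56 → 7.5 × 10^2 g (2 s.f., last digit at the 10^1 place).
9.9 × 88 = 871.2 → 8.7 × 10^2 g (2 s.f., last digit at the 10^1 place).
Sum: 1616.76 g; keep the coarser place, 10^1.
Result: 1.62 × 10^3 g.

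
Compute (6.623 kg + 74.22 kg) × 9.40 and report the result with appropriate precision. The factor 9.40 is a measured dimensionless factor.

6.623 kg + 74.22 kg = 80.843 kg; the sum is limited to 2 decimal places (4 s.f.).
Carrying full precision, 80.843 × 9.40 = 759.9242 kg; 9.40 has 3 s.f., so the result keeps min(4, 3) = 3 s.f.
Rounded to 3 significant figures: 7.60 × 10^2 kg.

7.60 × 10^2 kg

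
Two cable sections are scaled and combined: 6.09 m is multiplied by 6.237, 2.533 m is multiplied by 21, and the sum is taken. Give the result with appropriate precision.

91 m

6.09 × 6.237 = 37.98333 → 38.0 m (3 s.f., last digit at the 10^-1 place).
2.533 × 21 = 53.193 → 53 m (2 s.f., last digit at the 10^0 place).
Sum: 91.17633 m; keep the coarser place, 10^0.
Result: 91 m.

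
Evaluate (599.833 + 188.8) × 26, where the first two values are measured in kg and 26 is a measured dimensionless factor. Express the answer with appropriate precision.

2.1 × 10^4 kg

599.833 kg + 188.8 kg = 788.633 kg; the sum is limited to 1 decimal place (4 s.f.).
Carrying full precision, 788.633 × 26 = 20504.458 kg; 26 has 2 s.f., so the result keeps min(4, 2) = 2 s.f.
Rounded to 2 significant figures: 2.1 × 10^4 kg.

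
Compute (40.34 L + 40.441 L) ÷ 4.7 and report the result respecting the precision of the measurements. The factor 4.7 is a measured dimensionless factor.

17 L

40.34 L + 40.441 L = 80.781 L; the sum is limited to 2 decimal places (4 s.f.).
Carrying full precision, 80.781 ÷ 4.7 = 17.1874468085… L; 4.7 has 2 s.f., so the result keeps min(4, 2) = 2 s.f.
Rounded to 2 significant figures: 17 L.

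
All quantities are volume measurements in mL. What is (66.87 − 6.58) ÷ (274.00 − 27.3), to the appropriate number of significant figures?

66.87 − 6.58 = 60.29, limited to 2 d.p. → 4 s.f.; 274.00 − 27.3 = 246.70, limited to 1 d.p. → 4 s.f.
Carrying full precision, 60.29 ÷ 246.70 = 0.244385893798…; keep min(4, 4) = 4 s.f.
Rounded to 4 significant figures: 2.444 × 10^-1.

2.444 × 10^-1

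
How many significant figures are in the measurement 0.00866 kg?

3

0.00866: leading zeros are not significant.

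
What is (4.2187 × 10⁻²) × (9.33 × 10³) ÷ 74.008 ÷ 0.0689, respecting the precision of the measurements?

(4.2187 × 10⁻²) × (9.33 × 10³) ÷ 74.008 ÷ 0.0689 = 77.1902409954…
Multiplication/division keeps the fewest significant figures: 4.2187 × 10⁻² → 5 s.f., 9.33 × 10³ → 3 s.f., 74.008 → 5 s.f., 0.0689 → 3 s.f.; limit is 3.
Rounded to 3 significant figures: 77.2.

77.2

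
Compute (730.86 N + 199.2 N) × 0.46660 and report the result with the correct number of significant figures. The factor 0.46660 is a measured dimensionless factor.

730.86 N + 199.2 N = 930.06 N; the sum is limited to 1 decimal place (4 s.f.).
Carrying full precision, 930.06 × 0.46660 = 433.965996 N; 0.46660 has 5 s.f., so the result keeps min(4, 5) = 4 s.f.
Rounded to 4 significant figures: 434.0 N.

434.0 N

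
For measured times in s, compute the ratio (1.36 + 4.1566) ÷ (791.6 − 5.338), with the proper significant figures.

1.36 + 4.1566 = 5.5166, limited to 2 d.p. → 3 s.f.; 791.6 − 5.338 = 786.262, limited to 1 d.p. → 4 s.f.
Carrying full precision, 5.5166 ÷ 786.262 = 0.00701623631817…; keep min(3, 4) = 3 s.f.
Rounded to 3 significant figures: 0.00702.

0.00702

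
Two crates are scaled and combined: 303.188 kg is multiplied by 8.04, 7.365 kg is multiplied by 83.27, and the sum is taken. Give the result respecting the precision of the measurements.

3.05 × 10³ kg

303.188 × 8.04 = 2437.63152 → 2.44 × 10³ kg (3 s.f., last digit at the 10^1 place).
7.365 × 83.27 = 613.28355 → 613.3 kg (4 s.f., last digit at the 10^-1 place).
Sum: 3050.91507 kg; keep the coarser place, 10^1.
Result: 3.05 × 10³ kg.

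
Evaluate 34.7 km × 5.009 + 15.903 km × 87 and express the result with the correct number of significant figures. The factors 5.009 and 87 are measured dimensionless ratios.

1.6 × 10^3 km

34.7 × 5.009 = 173.8123 → 174 km (3 s.f., last digit at the 10^0 place).
15.903 × 87 = 1383.561 → 1.4 × 10^3 km (2 s.f., last digit at the 10^2 place).
Sum: 1557.3733 km; keep the coarser place, 10^2.
Result: 1.6 × 10^3 km.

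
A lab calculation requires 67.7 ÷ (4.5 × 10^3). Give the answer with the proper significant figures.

0.015

67.7 ÷ (4.5 × 10^3) = 0.0150444444444…
Multiplication/division keeps the fewest significant figures: 67.7 → 3 s.f., 4.5 × 10^3 → 2 s.f.; limit is 2.
Rounded to 2 significant figures: 0.015.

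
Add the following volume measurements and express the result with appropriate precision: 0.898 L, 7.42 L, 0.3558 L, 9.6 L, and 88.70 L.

107.0 L

0.898 L + 7.42 L + 0.3558 L + 9.6 L + 88.70 L = 106.9738 L.
Addition/subtraction keeps the fewest decimal places: 0.898 → 3 decimal places, 7.42 → 2 decimal places, 0.3558 → 4 decimal places, 9.6 → 1 decimal place, 88.70 → 2 decimal places; limit is 1.
Rounded to 1 decimal place: 107.0 L.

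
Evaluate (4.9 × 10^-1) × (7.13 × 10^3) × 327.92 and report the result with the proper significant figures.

(4.9 × 10^-1) × (7.13 × 10^3) × 327.92 = 1145654.104
Multiplication/division keeps the fewest significant figures: 4.9 × 10^-1 → 2 s.f., 7.13 × 10^3 → 3 s.f., 327.92 → 5 s.f.; limit is 2.
Rounded to 2 significant figures: 1.1 × 10^6.

1.1 × 10^6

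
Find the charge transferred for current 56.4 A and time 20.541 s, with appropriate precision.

1.16 × 10³ C

charge transferred = 56.4 A × 20.541 s = 1158.5124 C.
56.4 has 3 significant figures; 20.541 has 5.
Division/multiplication keeps the fewest: 3 significant figures.
Rounded: 1.16 × 10³ C.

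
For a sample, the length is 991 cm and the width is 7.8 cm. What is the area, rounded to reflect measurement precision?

area = 991 cm × 7.8 cm = 7729.8 cm².
991 has 3 significant figures; 7.8 has 2.
Division/multiplication keeps the fewest: 2 significant figures.
Rounded: 7.7 × 10³ cm².

7.7 × 10³ cm²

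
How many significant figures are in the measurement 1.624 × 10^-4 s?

4

1.624 × 10^-4: in scientific notation every digit of the coefficient is significant.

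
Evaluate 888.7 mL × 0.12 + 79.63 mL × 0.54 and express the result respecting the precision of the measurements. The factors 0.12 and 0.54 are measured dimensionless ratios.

1.5 × 10^2 mL

888.7 × 0.12 = 106.644 → 1.1 × 10^2 mL (2 s.f., last digit at the 10^1 place).
79.63 × 0.54 = 43.0002 → 43 mL (2 s.f., last digit at the 10^0 place).
Sum: 149.6442 mL; keep the coarser place, 10^1.
Result: 1.5 × 10^2 mL.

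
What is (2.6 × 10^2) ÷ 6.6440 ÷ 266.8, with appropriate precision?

0.15

(2.6 × 10^2) ÷ 6.6440 ÷ 266.8 = 0.146675608614…
Multiplication/division keeps the fewest significant figures: 2.6 × 10^2 → 2 s.f., 6.6440 → 5 s.f., 266.8 → 4 s.f.; limit is 2.
Rounded to 2 significant figures: 0.15.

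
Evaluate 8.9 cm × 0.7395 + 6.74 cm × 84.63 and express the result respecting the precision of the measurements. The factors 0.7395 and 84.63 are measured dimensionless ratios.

8.9 × 0.7395 = 6.58155 → 6.6 cm (2 s.f., last digit at the 10^-1 place).
6.74 × 84.63 = 570.4062 → 5.70 × 10^2 cm (3 s.f., last digit at the 10^0 place).
Sum: 576.98775 cm; keep the coarser place, 10^0.
Result: 577 cm.

577 cm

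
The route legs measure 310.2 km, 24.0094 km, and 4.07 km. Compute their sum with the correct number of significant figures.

338.3 km

310.2 km + 24.0094 km + 4.07 km = 338.2794 km.
Addition/subtraction keeps the fewest decimal places: 310.2 → 1 decimal place, 24.0094 → 4 decimal places, 4.07 → 2 decimal places; limit is 1.
Rounded to 1 decimal place: 338.3 km.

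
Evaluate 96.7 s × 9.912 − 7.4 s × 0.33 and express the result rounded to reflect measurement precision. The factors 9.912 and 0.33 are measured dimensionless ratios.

956 s

96.7 × 9.912 = 958.4904 → 958 s (3 s.f., last digit at the 10^0 place).
7.4 × 0.33 = 2.442 → 2.4 s (2 s.f., last digit at the 10^-1 place).
Difference: 956.0484 s; keep the coarser place, 10^0.
Result: 956 s.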